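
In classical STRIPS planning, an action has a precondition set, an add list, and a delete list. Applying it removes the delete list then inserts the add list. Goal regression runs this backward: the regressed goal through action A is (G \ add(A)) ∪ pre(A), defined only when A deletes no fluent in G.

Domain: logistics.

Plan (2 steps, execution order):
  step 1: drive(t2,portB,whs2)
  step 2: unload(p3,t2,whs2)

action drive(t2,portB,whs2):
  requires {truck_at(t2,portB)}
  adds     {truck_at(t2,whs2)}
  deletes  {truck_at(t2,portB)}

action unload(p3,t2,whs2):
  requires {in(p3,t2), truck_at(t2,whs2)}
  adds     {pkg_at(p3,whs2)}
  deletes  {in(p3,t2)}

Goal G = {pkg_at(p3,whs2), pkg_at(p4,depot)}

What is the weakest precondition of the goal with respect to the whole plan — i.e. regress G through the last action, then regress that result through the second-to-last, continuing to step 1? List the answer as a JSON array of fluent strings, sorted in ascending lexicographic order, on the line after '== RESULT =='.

Regress step by step:
  through step 2 (unload(p3,t2,whs2)): drop {pkg_at(p3,whs2)}, keep {pkg_at(p4,depot)}, require {in(p3,t2), truck_at(t2,whs2)}
    → {in(p3,t2), pkg_at(p4,depot), truck_at(t2,whs2)}
  through step 1 (drive(t2,portB,whs2)): drop {truck_at(t2,whs2)}, keep {in(p3,t2), pkg_at(p4,depot)}, require {truck_at(t2,portB)}
    → {in(p3,t2), pkg_at(p4,depot), truck_at(t2,portB)}

== RESULT ==
["in(p3,t2)", "pkg_at(p4,depot)", "truck_at(t2,portB)"]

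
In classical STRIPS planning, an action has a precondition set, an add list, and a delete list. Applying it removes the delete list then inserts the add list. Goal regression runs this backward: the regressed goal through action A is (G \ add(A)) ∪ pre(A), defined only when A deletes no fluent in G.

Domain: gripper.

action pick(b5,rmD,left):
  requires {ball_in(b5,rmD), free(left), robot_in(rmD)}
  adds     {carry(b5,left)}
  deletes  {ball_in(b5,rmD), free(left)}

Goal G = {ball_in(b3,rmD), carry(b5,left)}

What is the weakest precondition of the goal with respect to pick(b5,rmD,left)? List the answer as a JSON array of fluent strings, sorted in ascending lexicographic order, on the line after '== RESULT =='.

Compute (G \ add) ∪ pre:
  G ∩ del = {}  (empty — regression defined)
  G \ add = {ball_in(b3,rmD), carry(b5,left)} \ {carry(b5,left)} = {ball_in(b3,rmD)}
  ∪ pre   = {ball_in(b3,rmD)} ∪ {ball_in(b5,rmD), free(left), robot_in(rmD)}
          = {ball_in(b3,rmD), ball_in(b5,rmD), free(left), robot_in(rmD)}

== RESULT ==
["ball_in(b3,rmD)", "ball_in(b5,rmD)", "free(left)", "robot_in(rmD)"]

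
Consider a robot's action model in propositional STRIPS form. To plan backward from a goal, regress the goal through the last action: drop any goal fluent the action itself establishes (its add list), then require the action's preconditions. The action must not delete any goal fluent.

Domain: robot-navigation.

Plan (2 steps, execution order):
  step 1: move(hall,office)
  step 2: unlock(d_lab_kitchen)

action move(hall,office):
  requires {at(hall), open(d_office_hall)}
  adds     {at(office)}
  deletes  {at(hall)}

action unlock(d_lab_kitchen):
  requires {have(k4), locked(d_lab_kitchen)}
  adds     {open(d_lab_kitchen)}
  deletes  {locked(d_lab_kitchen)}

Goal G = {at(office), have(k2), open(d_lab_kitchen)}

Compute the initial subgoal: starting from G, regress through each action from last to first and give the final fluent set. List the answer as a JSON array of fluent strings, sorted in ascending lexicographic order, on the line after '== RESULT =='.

Regress step by step:
  through step 2 (unlock(d_lab_kitchen)): drop {open(d_lab_kitchen)}, keep {at(office), have(k2)}, require {have(k4), locked(d_lab_kitchen)}
    → {at(office), have(k2), have(k4), locked(d_lab_kitchen)}
  through step 1 (move(hall,office)): drop {at(office)}, keep {have(k2), have(k4), locked(d_lab_kitchen)}, require {at(hall), open(d_office_hall)}
    → {at(hall), have(k2), have(k4), locked(d_lab_kitchen), open(d_office_hall)}

== RESULT ==
["at(hall)", "have(k2)", "have(k4)", "locked(d_lab_kitchen)", "open(d_office_hall)"]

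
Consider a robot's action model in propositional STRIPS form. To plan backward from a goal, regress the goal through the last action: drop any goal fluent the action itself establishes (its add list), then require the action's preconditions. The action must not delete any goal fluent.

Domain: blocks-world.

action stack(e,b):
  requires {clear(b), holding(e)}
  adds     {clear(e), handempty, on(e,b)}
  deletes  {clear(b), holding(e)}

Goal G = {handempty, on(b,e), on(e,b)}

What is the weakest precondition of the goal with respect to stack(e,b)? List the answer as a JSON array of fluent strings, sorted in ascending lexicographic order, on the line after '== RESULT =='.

Regress:
  G ∩ del = {}  (empty — regression defined)
  G \ add = {handempty, on(b,e), on(e,b)} \ {clear(e), handempty, on(e,b)} = {on(b,e)}
  ∪ pre   = {on(b,e)} ∪ {clear(b), holding(e)}
          = {clear(b), holding(e), on(b,e)}

== RESULT ==
["clear(b)", "holding(e)", "on(b,e)"]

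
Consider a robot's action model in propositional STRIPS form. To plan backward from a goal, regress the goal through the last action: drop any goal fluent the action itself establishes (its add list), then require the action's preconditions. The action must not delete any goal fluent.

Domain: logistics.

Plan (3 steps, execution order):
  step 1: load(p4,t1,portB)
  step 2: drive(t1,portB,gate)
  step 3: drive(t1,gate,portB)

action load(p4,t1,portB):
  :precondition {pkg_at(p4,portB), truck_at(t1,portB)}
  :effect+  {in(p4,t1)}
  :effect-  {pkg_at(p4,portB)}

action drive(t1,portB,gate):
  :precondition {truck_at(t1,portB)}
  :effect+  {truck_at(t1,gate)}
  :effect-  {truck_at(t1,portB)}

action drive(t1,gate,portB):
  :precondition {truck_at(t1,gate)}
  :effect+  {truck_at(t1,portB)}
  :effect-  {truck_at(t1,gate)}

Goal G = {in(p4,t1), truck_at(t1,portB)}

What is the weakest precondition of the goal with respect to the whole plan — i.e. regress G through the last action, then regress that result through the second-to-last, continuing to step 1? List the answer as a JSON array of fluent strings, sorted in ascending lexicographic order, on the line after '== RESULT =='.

Work backward from the goal:
  through step 3 (drive(t1,gate,portB)): drop {truck_at(t1,portB)}, keep {in(p4,t1)}, require {truck_at(t1,gate)}
    → {in(p4,t1), truck_at(t1,gate)}
  through step 2 (drive(t1,portB,gate)): drop {truck_at(t1,gate)}, keep {in(p4,t1)}, require {truck_at(t1,portB)}
    → {in(p4,t1), truck_at(t1,portB)}
  through step 1 (load(p4,t1,portB)): drop {in(p4,t1)}, keep {truck_at(t1,portB)}, require {pkg_at(p4,portB), truck_at(t1,portB)}
    → {pkg_at(p4,portB), truck_at(t1,portB)}

== RESULT ==
["pkg_at(p4,portB)", "truck_at(t1,portB)"]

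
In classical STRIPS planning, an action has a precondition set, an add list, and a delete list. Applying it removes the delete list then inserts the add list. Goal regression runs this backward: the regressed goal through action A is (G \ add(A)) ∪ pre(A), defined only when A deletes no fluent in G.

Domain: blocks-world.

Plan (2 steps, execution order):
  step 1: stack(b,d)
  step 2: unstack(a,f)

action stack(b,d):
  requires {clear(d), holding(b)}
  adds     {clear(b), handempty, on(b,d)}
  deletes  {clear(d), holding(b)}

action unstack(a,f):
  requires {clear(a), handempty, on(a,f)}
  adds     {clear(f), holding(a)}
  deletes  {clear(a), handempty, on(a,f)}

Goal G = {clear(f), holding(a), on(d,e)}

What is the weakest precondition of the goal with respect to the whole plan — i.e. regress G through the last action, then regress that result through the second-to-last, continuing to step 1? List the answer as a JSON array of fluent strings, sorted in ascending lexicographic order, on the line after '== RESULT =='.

Work backward from the goal:
  through step 2 (unstack(a,f)): drop {clear(f), holding(a)}, keep {on(d,e)}, require {clear(a), handempty, on(a,f)}
    → {clear(a), handempty, on(a,f), on(d,e)}
  through step 1 (stack(b,d)): drop {handempty}, keep {clear(a), on(a,f), on(d,e)}, require {clear(d), holding(b)}
    → {clear(a), clear(d), holding(b), on(a,f), on(d,e)}

== RESULT ==
["clear(a)", "clear(d)", "holding(b)", "on(a,f)", "on(d,e)"]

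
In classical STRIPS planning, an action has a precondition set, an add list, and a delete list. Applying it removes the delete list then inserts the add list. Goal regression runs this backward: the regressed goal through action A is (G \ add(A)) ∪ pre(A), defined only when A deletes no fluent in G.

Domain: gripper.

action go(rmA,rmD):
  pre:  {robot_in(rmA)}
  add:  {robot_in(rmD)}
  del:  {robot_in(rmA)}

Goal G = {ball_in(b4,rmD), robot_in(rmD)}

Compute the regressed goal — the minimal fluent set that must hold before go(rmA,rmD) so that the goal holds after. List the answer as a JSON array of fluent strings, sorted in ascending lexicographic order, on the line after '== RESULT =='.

Regress:
  G ∩ del = {}  (empty — regression defined)
  G \ add = {ball_in(b4,rmD), robot_in(rmD)} \ {robot_in(rmD)} = {ball_in(b4,rmD)}
  ∪ pre   = {ball_in(b4,rmD)} ∪ {robot_in(rmA)}
          = {ball_in(b4,rmD), robot_in(rmA)}

== RESULT ==
["ball_in(b4,rmD)", "robot_in(rmA)"]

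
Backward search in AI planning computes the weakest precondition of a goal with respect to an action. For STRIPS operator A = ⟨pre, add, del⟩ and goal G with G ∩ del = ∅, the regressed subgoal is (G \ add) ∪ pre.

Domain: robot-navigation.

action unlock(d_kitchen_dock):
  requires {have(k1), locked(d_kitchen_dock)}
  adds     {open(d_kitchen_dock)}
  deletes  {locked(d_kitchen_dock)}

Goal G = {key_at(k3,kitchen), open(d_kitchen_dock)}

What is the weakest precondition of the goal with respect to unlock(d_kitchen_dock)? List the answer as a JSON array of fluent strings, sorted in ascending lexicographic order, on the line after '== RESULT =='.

Compute (G \ add) ∪ pre:
  G ∩ del = {}  (empty — regression defined)
  G \ add = {key_at(k3,kitchen), open(d_kitchen_dock)} \ {open(d_kitchen_dock)} = {key_at(k3,kitchen)}
  ∪ pre   = {key_at(k3,kitchen)} ∪ {have(k1), locked(d_kitchen_dock)}
          = {have(k1), key_at(k3,kitchen), locked(d_kitchen_dock)}

== RESULT ==
["have(k1)", "key_at(k3,kitchen)", "locked(d_kitchen_dock)"]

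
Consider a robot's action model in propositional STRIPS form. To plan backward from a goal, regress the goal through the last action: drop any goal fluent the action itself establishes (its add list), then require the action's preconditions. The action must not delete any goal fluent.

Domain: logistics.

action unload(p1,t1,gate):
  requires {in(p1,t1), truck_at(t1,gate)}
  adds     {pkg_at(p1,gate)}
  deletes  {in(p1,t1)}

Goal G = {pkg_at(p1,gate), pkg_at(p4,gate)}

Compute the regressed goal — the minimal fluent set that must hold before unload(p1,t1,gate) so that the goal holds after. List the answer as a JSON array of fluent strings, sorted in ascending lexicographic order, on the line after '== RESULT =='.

Compute (G \ add) ∪ pre:
  G ∩ del = {}  (empty — regression defined)
  G \ add = {pkg_at(p1,gate), pkg_at(p4,gate)} \ {pkg_at(p1,gate)} = {pkg_at(p4,gate)}
  ∪ pre   = {pkg_at(p4,gate)} ∪ {in(p1,t1), truck_at(t1,gate)}
          = {in(p1,t1), pkg_at(p4,gate), truck_at(t1,gate)}

== RESULT ==
["in(p1,t1)", "pkg_at(p4,gate)", "truck_at(t1,gate)"]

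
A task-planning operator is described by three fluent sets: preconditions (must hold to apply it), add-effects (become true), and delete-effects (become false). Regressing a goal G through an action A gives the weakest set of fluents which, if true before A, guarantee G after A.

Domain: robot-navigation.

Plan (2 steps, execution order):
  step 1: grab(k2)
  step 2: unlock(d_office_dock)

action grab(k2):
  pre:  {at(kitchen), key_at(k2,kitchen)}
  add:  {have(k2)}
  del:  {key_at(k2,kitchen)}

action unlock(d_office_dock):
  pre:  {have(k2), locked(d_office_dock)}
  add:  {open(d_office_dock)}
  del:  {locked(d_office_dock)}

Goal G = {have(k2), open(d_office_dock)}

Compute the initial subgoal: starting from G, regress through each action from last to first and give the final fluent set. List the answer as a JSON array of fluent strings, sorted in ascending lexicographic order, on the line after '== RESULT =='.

Regress step by step:
  through step 2 (unlock(d_office_dock)): drop {open(d_office_dock)}, keep {have(k2)}, require {have(k2), locked(d_office_dock)}
    → {have(k2), locked(d_office_dock)}
  through step 1 (grab(k2)): drop {have(k2)}, keep {locked(d_office_dock)}, require {at(kitchen), key_at(k2,kitchen)}
    → {at(kitchen), key_at(k2,kitchen), locked(d_office_dock)}

== RESULT ==
["at(kitchen)", "key_at(k2,kitchen)", "locked(d_office_dock)"]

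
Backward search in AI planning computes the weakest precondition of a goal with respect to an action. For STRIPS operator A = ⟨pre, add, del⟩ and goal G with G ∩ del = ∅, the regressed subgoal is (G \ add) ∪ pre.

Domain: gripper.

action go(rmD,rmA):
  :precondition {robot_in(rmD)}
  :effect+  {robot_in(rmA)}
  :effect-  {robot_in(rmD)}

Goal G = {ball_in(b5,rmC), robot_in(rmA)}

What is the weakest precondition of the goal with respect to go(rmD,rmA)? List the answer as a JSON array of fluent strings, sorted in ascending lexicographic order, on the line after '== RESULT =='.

Compute (G \ add) ∪ pre:
  G ∩ del = {}  (empty — regression defined)
  G \ add = {ball_in(b5,rmC), robot_in(rmA)} \ {robot_in(rmA)} = {ball_in(b5,rmC)}
  ∪ pre   = {ball_in(b5,rmC)} ∪ {robot_in(rmD)}
          = {ball_in(b5,rmC), robot_in(rmD)}

== RESULT ==
["ball_in(b5,rmC)", "robot_in(rmD)"]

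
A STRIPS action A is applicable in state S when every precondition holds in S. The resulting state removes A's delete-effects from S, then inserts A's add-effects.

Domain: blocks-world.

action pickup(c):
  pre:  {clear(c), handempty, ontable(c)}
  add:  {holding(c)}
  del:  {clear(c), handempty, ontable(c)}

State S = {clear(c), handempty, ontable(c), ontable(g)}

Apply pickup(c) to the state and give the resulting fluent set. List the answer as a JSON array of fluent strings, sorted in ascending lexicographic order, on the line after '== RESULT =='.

Compute (S \ del) ∪ add:
  pre ⊆ S: {clear(c), handempty, ontable(c)} ⊆ S  — applicable
  S \ del = {ontable(g)}
  ∪ add   = {holding(c), ontable(g)}

== RESULT ==
["holding(c)", "ontable(g)"]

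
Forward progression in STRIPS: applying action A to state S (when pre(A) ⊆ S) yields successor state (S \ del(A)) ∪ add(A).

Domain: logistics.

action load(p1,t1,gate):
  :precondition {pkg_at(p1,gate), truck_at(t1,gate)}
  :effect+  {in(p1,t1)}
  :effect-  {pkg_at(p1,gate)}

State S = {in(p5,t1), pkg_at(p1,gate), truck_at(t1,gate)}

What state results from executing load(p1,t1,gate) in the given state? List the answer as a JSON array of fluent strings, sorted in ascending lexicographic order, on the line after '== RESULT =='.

Progress:
  pre ⊆ S: {pkg_at(p1,gate), truck_at(t1,gate)} ⊆ S  — applicable
  S \ del = {in(p5,t1), truck_at(t1,gate)}
  ∪ add   = {in(p1,t1), in(p5,t1), truck_at(t1,gate)}

== RESULT ==
["in(p1,t1)", "in(p5,t1)", "truck_at(t1,gate)"]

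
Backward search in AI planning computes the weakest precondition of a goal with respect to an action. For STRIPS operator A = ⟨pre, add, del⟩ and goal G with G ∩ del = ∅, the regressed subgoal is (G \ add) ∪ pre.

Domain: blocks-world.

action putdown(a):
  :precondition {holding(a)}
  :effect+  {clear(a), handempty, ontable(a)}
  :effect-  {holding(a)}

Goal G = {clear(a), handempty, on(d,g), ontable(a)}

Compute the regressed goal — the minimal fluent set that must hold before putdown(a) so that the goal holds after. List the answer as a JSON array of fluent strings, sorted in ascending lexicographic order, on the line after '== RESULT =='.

Regress:
  G ∩ del = {}  (empty — regression defined)
  G \ add = {clear(a), handempty, on(d,g), ontable(a)} \ {clear(a), handempty, ontable(a)} = {on(d,g)}
  ∪ pre   = {on(d,g)} ∪ {holding(a)}
          = {holding(a), on(d,g)}

== RESULT ==
["holding(a)", "on(d,g)"]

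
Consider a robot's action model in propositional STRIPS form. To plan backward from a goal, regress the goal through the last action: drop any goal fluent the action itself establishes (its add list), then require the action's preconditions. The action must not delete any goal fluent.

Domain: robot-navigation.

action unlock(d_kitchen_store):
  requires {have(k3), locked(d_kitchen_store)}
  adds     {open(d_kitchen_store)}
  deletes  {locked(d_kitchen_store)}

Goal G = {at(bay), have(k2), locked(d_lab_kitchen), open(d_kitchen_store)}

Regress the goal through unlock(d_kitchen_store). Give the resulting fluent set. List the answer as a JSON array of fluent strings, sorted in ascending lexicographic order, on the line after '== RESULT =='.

Compute (G \ add) ∪ pre:
  G ∩ del = {}  (empty — regression defined)
  G \ add = {at(bay), have(k2), locked(d_lab_kitchen), open(d_kitchen_store)} \ {open(d_kitchen_store)} = {at(bay), have(k2), locked(d_lab_kitchen)}
  ∪ pre   = {at(bay), have(k2), locked(d_lab_kitchen)} ∪ {have(k3), locked(d_kitchen_store)}
          = {at(bay), have(k2), have(k3), locked(d_kitchen_store), locked(d_lab_kitchen)}

== RESULT ==
["at(bay)", "have(k2)", "have(k3)", "locked(d_kitchen_store)", "locked(d_lab_kitchen)"]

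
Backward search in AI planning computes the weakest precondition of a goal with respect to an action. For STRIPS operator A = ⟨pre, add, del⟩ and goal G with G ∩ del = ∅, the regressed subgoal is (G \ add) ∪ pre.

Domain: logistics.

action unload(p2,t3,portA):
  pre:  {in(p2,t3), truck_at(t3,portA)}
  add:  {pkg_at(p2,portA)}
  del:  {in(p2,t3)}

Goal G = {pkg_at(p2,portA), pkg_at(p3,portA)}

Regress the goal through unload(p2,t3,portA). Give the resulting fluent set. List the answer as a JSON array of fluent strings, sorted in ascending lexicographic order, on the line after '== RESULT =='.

Compute (G \ add) ∪ pre:
  G ∩ del = {}  (empty — regression defined)
  G \ add = {pkg_at(p2,portA), pkg_at(p3,portA)} \ {pkg_at(p2,portA)} = {pkg_at(p3,portA)}
  ∪ pre   = {pkg_at(p3,portA)} ∪ {in(p2,t3), truck_at(t3,portA)}
          = {in(p2,t3), pkg_at(p3,portA), truck_at(t3,portA)}

== RESULT ==
["in(p2,t3)", "pkg_at(p3,portA)", "truck_at(t3,portA)"]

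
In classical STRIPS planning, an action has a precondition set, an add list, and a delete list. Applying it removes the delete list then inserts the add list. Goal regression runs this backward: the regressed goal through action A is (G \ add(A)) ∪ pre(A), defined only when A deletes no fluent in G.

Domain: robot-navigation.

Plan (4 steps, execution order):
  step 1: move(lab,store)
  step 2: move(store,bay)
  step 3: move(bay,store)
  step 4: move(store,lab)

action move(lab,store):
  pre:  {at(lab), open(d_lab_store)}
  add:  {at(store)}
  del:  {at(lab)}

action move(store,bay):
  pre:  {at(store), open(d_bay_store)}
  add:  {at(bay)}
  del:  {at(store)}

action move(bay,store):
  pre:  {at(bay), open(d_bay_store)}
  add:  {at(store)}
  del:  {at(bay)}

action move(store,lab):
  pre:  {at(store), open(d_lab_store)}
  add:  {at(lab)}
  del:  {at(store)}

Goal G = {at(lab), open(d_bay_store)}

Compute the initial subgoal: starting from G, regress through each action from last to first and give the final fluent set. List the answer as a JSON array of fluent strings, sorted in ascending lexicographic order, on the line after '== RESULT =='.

Work backward from the goal:
  through step 4 (move(store,lab)): drop {at(lab)}, keep {open(d_bay_store)}, require {at(store), open(d_lab_store)}
    → {at(store), open(d_bay_store), open(d_lab_store)}
  through step 3 (move(bay,store)): drop {at(store)}, keep {open(d_bay_store), open(d_lab_store)}, require {at(bay), open(d_bay_store)}
    → {at(bay), open(d_bay_store), open(d_lab_store)}
  through step 2 (move(store,bay)): drop {at(bay)}, keep {open(d_bay_store), open(d_lab_store)}, require {at(store), open(d_bay_store)}
    → {at(store), open(d_bay_store), open(d_lab_store)}
  through step 1 (move(lab,store)): drop {at(store)}, keep {open(d_bay_store), open(d_lab_store)}, require {at(lab), open(d_lab_store)}
    → {at(lab), open(d_bay_store), open(d_lab_store)}

== RESULT ==
["at(lab)", "open(d_bay_store)", "open(d_lab_store)"]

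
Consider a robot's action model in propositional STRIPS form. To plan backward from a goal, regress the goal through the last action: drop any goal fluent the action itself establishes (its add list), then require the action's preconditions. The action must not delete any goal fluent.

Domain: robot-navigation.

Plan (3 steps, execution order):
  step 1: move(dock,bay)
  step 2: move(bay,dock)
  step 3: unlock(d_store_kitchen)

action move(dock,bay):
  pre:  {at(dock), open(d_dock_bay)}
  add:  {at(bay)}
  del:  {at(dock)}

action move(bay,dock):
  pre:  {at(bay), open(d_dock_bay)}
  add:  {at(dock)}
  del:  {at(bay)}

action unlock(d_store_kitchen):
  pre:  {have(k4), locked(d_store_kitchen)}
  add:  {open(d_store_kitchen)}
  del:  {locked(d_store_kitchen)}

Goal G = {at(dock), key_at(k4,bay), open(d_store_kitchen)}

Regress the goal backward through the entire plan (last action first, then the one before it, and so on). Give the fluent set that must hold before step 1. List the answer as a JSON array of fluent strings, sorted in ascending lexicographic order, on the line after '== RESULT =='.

Work backward from the goal:
  through step 3 (unlock(d_store_kitchen)): drop {open(d_store_kitchen)}, keep {at(dock), key_at(k4,bay)}, require {have(k4), locked(d_store_kitchen)}
    → {at(dock), have(k4), key_at(k4,bay), locked(d_store_kitchen)}
  through step 2 (move(bay,dock)): drop {at(dock)}, keep {have(k4), key_at(k4,bay), locked(d_store_kitchen)}, require {at(bay), open(d_dock_bay)}
    → {at(bay), have(k4), key_at(k4,bay), locked(d_store_kitchen), open(d_dock_bay)}
  through step 1 (move(dock,bay)): drop {at(bay)}, keep {have(k4), key_at(k4,bay), locked(d_store_kitchen), open(d_dock_bay)}, require {at(dock), open(d_dock_bay)}
    → {at(dock), have(k4), key_at(k4,bay), locked(d_store_kitchen), open(d_dock_bay)}

== RESULT ==
["at(dock)", "have(k4)", "key_at(k4,bay)", "locked(d_store_kitchen)", "open(d_dock_bay)"]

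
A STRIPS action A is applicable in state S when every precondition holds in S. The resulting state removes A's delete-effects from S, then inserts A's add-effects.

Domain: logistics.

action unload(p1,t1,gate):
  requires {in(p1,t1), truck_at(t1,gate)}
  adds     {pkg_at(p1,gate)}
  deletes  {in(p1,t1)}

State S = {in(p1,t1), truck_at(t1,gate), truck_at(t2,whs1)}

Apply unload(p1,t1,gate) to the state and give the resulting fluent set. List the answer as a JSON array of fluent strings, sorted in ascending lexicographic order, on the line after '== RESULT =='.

Progress:
  pre ⊆ S: {in(p1,t1), truck_at(t1,gate)} ⊆ S  — applicable
  S \ del = {truck_at(t1,gate), truck_at(t2,whs1)}
  ∪ add   = {pkg_at(p1,gate), truck_at(t1,gate), truck_at(t2,whs1)}

== RESULT ==
["pkg_at(p1,gate)", "truck_at(t1,gate)", "truck_at(t2,whs1)"]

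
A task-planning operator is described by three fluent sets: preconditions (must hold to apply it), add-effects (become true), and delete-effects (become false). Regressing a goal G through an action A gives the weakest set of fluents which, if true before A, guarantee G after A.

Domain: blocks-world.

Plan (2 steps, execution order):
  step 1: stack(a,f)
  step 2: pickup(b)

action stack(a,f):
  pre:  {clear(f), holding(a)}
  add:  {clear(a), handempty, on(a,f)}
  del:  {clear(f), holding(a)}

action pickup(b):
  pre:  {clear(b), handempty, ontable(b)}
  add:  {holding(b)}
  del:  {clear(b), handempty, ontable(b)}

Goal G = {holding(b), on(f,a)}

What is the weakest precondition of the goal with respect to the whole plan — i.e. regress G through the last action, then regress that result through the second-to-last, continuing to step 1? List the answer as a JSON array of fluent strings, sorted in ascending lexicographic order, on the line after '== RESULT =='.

Work backward from the goal:
  through step 2 (pickup(b)): drop {holding(b)}, keep {on(f,a)}, require {clear(b), handempty, ontable(b)}
    → {clear(b), handempty, on(f,a), ontable(b)}
  through step 1 (stack(a,f)): drop {handempty}, keep {clear(b), on(f,a), ontable(b)}, require {clear(f), holding(a)}
    → {clear(b), clear(f), holding(a), on(f,a), ontable(b)}

== RESULT ==
["clear(b)", "clear(f)", "holding(a)", "on(f,a)", "ontable(b)"]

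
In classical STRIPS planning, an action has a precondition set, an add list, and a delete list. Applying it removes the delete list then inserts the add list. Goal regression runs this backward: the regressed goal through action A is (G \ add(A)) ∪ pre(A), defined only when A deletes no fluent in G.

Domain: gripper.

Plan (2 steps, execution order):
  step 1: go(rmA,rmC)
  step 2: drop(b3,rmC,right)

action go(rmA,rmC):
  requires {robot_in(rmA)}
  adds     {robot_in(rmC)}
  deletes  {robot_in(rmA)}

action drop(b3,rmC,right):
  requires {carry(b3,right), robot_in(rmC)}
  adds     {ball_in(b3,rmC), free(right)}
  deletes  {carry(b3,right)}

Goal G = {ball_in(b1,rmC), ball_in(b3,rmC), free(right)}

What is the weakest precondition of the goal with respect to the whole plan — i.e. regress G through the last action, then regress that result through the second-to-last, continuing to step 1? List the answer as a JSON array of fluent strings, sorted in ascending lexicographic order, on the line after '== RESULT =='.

Regress step by step:
  through step 2 (drop(b3,rmC,right)): drop {ball_in(b3,rmC), free(right)}, keep {ball_in(b1,rmC)}, require {carry(b3,right), robot_in(rmC)}
    → {ball_in(b1,rmC), carry(b3,right), robot_in(rmC)}
  through step 1 (go(rmA,rmC)): drop {robot_in(rmC)}, keep {ball_in(b1,rmC), carry(b3,right)}, require {robot_in(rmA)}
    → {ball_in(b1,rmC), carry(b3,right), robot_in(rmA)}

== RESULT ==
["ball_in(b1,rmC)", "carry(b3,right)", "robot_in(rmA)"]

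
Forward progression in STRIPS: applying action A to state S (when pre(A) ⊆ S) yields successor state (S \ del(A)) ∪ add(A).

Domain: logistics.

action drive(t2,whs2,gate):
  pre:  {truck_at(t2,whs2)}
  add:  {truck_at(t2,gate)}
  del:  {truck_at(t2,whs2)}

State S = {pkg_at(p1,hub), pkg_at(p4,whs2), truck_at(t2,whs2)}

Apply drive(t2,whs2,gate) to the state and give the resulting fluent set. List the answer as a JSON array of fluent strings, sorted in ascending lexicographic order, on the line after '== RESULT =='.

Progress:
  pre ⊆ S: {truck_at(t2,whs2)} ⊆ S  — applicable
  S \ del = {pkg_at(p1,hub), pkg_at(p4,whs2)}
  ∪ add   = {pkg_at(p1,hub), pkg_at(p4,whs2), truck_at(t2,gate)}

== RESULT ==
["pkg_at(p1,hub)", "pkg_at(p4,whs2)", "truck_at(t2,gate)"]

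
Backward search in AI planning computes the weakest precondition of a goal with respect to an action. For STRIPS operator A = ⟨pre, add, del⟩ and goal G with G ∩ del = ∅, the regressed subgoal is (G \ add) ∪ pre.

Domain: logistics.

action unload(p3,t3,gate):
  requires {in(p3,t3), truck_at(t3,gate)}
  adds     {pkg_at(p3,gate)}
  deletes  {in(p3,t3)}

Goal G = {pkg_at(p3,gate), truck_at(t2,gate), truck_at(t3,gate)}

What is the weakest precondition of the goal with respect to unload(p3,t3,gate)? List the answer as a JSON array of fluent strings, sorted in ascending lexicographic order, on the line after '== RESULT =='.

Compute (G \ add) ∪ pre:
  G ∩ del = {}  (empty — regression defined)
  G \ add = {pkg_at(p3,gate), truck_at(t2,gate), truck_at(t3,gate)} \ {pkg_at(p3,gate)} = {truck_at(t2,gate), truck_at(t3,gate)}
  ∪ pre   = {truck_at(t2,gate), truck_at(t3,gate)} ∪ {in(p3,t3), truck_at(t3,gate)}
          = {in(p3,t3), truck_at(t2,gate), truck_at(t3,gate)}

== RESULT ==
["in(p3,t3)", "truck_at(t2,gate)", "truck_at(t3,gate)"]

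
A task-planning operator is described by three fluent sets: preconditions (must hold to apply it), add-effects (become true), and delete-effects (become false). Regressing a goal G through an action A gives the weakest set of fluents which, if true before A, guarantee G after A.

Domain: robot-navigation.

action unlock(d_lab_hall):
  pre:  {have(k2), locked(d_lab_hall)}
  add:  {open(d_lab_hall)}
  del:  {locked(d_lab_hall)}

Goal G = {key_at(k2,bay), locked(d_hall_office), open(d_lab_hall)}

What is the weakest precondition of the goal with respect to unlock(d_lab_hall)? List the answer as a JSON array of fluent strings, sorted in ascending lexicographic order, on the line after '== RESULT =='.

Regress:
  G ∩ del = {}  (empty — regression defined)
  G \ add = {key_at(k2,bay), locked(d_hall_office), open(d_lab_hall)} \ {open(d_lab_hall)} = {key_at(k2,bay), locked(d_hall_office)}
  ∪ pre   = {key_at(k2,bay), locked(d_hall_office)} ∪ {have(k2), locked(d_lab_hall)}
          = {have(k2), key_at(k2,bay), locked(d_hall_office), locked(d_lab_hall)}

== RESULT ==
["have(k2)", "key_at(k2,bay)", "locked(d_hall_office)", "locked(d_lab_hall)"]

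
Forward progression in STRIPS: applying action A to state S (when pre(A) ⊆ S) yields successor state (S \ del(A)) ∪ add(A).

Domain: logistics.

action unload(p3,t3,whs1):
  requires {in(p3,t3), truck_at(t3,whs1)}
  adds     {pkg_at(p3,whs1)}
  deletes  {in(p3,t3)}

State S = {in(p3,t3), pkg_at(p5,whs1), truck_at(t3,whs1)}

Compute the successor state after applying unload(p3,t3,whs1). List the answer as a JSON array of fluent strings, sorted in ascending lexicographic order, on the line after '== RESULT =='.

Compute (S \ del) ∪ add:
  pre ⊆ S: {in(p3,t3), truck_at(t3,whs1)} ⊆ S  — applicable
  S \ del = {pkg_at(p5,whs1), truck_at(t3,whs1)}
  ∪ add   = {pkg_at(p3,whs1), pkg_at(p5,whs1), truck_at(t3,whs1)}

== RESULT ==
["pkg_at(p3,whs1)", "pkg_at(p5,whs1)", "truck_at(t3,whs1)"]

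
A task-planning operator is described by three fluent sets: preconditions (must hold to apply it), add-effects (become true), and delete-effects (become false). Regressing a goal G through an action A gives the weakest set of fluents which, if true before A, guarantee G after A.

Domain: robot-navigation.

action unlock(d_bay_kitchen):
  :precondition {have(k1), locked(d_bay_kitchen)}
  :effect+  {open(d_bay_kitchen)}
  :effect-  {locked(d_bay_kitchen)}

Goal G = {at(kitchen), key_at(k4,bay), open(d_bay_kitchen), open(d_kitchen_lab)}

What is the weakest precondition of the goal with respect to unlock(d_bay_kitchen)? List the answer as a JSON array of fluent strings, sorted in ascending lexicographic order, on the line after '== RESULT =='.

Regress:
  G ∩ del = {}  (empty — regression defined)
  G \ add = {at(kitchen), key_at(k4,bay), open(d_bay_kitchen), open(d_kitchen_lab)} \ {open(d_bay_kitchen)} = {at(kitchen), key_at(k4,bay), open(d_kitchen_lab)}
  ∪ pre   = {at(kitchen), key_at(k4,bay), open(d_kitchen_lab)} ∪ {have(k1), locked(d_bay_kitchen)}
          = {at(kitchen), have(k1), key_at(k4,bay), locked(d_bay_kitchen), open(d_kitchen_lab)}

== RESULT ==
["at(kitchen)", "have(k1)", "key_at(k4,bay)", "locked(d_bay_kitchen)", "open(d_kitchen_lab)"]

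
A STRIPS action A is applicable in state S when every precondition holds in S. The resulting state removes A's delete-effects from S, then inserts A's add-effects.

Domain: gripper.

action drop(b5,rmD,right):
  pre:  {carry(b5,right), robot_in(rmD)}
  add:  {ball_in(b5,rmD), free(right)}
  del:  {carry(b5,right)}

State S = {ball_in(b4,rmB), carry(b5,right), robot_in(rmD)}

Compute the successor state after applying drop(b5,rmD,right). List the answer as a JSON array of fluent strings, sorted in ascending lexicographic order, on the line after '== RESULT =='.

Compute (S \ del) ∪ add:
  pre ⊆ S: {carry(b5,right), robot_in(rmD)} ⊆ S  — applicable
  S \ del = {ball_in(b4,rmB), robot_in(rmD)}
  ∪ add   = {ball_in(b4,rmB), ball_in(b5,rmD), free(right), robot_in(rmD)}

== RESULT ==
["ball_in(b4,rmB)", "ball_in(b5,rmD)", "free(right)", "robot_in(rmD)"]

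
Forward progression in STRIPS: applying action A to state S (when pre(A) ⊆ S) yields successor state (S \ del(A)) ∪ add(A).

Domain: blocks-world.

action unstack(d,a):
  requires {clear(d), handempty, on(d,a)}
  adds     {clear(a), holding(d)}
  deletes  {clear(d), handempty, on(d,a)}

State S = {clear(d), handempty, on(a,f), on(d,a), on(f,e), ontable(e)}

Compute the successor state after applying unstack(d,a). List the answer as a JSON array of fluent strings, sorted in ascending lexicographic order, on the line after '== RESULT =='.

Compute (S \ del) ∪ add:
  pre ⊆ S: {clear(d), handempty, on(d,a)} ⊆ S  — applicable
  S \ del = {on(a,f), on(f,e), ontable(e)}
  ∪ add   = {clear(a), holding(d), on(a,f), on(f,e), ontable(e)}

== RESULT ==
["clear(a)", "holding(d)", "on(a,f)", "on(f,e)", "ontable(e)"]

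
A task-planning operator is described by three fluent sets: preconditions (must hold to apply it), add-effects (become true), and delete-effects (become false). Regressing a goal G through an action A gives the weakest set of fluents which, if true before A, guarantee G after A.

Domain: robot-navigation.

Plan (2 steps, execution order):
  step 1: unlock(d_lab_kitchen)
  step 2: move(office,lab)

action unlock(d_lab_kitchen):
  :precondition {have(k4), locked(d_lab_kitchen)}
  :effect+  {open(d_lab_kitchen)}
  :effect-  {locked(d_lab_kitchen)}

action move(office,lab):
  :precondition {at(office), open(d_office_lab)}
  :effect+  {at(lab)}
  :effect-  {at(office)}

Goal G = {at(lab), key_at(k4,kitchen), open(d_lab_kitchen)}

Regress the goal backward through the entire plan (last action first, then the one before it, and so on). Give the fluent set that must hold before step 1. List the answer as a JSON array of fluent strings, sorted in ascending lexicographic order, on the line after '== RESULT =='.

Work backward from the goal:
  through step 2 (move(office,lab)): drop {at(lab)}, keep {key_at(k4,kitchen), open(d_lab_kitchen)}, require {at(office), open(d_office_lab)}
    → {at(office), key_at(k4,kitchen), open(d_lab_kitchen), open(d_office_lab)}
  through step 1 (unlock(d_lab_kitchen)): drop {open(d_lab_kitchen)}, keep {at(office), key_at(k4,kitchen), open(d_office_lab)}, require {have(k4), locked(d_lab_kitchen)}
    → {at(office), have(k4), key_at(k4,kitchen), locked(d_lab_kitchen), open(d_office_lab)}

== RESULT ==
["at(office)", "have(k4)", "key_at(k4,kitchen)", "locked(d_lab_kitchen)", "open(d_office_lab)"]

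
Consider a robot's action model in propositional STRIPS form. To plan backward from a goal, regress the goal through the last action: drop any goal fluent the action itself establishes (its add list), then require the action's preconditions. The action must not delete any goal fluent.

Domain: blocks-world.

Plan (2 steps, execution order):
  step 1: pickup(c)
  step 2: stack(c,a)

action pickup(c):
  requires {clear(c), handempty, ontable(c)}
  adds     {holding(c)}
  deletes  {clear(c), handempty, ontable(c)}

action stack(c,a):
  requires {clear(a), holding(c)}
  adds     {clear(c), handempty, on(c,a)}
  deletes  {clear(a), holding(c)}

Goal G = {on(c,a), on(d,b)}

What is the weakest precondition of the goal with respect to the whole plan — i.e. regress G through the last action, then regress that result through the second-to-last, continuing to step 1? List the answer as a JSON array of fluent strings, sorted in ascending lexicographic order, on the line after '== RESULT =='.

Regress step by step:
  through step 2 (stack(c,a)): drop {on(c,a)}, keep {on(d,b)}, require {clear(a), holding(c)}
    → {clear(a), holding(c), on(d,b)}
  through step 1 (pickup(c)): drop {holding(c)}, keep {clear(a), on(d,b)}, require {clear(c), handempty, ontable(c)}
    → {clear(a), clear(c), handempty, on(d,b), ontable(c)}

== RESULT ==
["clear(a)", "clear(c)", "handempty", "on(d,b)", "ontable(c)"]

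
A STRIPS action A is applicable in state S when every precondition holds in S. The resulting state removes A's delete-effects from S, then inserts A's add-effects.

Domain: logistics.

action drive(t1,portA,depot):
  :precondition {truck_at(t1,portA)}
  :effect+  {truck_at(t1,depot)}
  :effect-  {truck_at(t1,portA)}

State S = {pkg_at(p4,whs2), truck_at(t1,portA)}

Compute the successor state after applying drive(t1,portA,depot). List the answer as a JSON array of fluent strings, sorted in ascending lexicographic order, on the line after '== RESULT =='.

Compute (S \ del) ∪ add:
  pre ⊆ S: {truck_at(t1,portA)} ⊆ S  — applicable
  S \ del = {pkg_at(p4,whs2)}
  ∪ add   = {pkg_at(p4,whs2), truck_at(t1,depot)}

== RESULT ==
["pkg_at(p4,whs2)", "truck_at(t1,depot)"]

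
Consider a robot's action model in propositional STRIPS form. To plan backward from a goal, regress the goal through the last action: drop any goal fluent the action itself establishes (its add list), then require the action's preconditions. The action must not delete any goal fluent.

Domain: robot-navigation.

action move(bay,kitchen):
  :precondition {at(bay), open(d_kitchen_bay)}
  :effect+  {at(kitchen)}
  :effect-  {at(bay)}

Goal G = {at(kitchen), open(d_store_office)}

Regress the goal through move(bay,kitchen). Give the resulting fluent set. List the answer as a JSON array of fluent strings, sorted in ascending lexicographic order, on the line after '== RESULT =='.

Compute (G \ add) ∪ pre:
  G ∩ del = {}  (empty — regression defined)
  G \ add = {at(kitchen), open(d_store_office)} \ {at(kitchen)} = {open(d_store_office)}
  ∪ pre   = {open(d_store_office)} ∪ {at(bay), open(d_kitchen_bay)}
          = {at(bay), open(d_kitchen_bay), open(d_store_office)}

== RESULT ==
["at(bay)", "open(d_kitchen_bay)", "open(d_store_office)"]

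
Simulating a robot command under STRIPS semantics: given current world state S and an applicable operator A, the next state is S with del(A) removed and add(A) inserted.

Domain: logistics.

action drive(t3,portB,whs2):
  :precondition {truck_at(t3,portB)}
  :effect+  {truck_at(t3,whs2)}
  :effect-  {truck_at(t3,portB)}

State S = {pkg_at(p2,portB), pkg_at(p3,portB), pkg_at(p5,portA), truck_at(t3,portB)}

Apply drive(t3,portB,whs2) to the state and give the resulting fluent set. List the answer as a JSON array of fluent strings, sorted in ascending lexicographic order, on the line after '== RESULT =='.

Compute (S \ del) ∪ add:
  pre ⊆ S: {truck_at(t3,portB)} ⊆ S  — applicable
  S \ del = {pkg_at(p2,portB), pkg_at(p3,portB), pkg_at(p5,portA)}
  ∪ add   = {pkg_at(p2,portB), pkg_at(p3,portB), pkg_at(p5,portA), truck_at(t3,whs2)}

== RESULT ==
["pkg_at(p2,portB)", "pkg_at(p3,portB)", "pkg_at(p5,portA)", "truck_at(t3,whs2)"]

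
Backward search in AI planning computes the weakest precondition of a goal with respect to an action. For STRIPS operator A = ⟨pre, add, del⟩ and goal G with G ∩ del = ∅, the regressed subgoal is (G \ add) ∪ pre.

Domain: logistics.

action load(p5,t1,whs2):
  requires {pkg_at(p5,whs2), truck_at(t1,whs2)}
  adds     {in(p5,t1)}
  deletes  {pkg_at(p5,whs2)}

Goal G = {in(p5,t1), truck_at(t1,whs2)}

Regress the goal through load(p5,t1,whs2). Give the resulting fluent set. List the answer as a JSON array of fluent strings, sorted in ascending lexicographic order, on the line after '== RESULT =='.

Compute (G \ add) ∪ pre:
  G ∩ del = {}  (empty — regression defined)
  G \ add = {in(p5,t1), truck_at(t1,whs2)} \ {in(p5,t1)} = {truck_at(t1,whs2)}
  ∪ pre   = {truck_at(t1,whs2)} ∪ {pkg_at(p5,whs2), truck_at(t1,whs2)}
          = {pkg_at(p5,whs2), truck_at(t1,whs2)}

== RESULT ==
["pkg_at(p5,whs2)", "truck_at(t1,whs2)"]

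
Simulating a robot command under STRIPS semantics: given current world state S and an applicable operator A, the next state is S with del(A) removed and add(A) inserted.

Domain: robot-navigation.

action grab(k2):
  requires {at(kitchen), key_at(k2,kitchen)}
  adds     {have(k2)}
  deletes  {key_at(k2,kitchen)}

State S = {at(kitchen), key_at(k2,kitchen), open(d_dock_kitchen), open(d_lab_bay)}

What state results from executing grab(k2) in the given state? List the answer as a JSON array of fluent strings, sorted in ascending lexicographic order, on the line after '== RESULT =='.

Progress:
  pre ⊆ S: {at(kitchen), key_at(k2,kitchen)} ⊆ S  — applicable
  S \ del = {at(kitchen), open(d_dock_kitchen), open(d_lab_bay)}
  ∪ add   = {at(kitchen), have(k2), open(d_dock_kitchen), open(d_lab_bay)}

== RESULT ==
["at(kitchen)", "have(k2)", "open(d_dock_kitchen)", "open(d_lab_bay)"]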